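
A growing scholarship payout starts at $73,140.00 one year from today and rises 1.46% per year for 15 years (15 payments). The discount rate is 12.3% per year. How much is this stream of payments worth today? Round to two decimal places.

Periodic rate r = 0.123 per year.
Growing ordinary annuity: PV = PMT₁ × [1 − ((1+g)/(1+r))^n] / (r − g) = 73,140 × [1 − ((1+0.0146)/(1+r))^15] / (r − 0.0146) = $527,542.09.

$527,542.09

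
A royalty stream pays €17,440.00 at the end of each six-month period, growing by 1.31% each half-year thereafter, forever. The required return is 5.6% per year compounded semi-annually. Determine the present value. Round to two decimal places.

€1,170,469.80

Periodic rate r = 0.056/2 per half-year.
Growing perpetuity (Gordon): PV = PMT₁ / (r − g) = 17,440 / (r − 0.0131) = €1,170,469.80.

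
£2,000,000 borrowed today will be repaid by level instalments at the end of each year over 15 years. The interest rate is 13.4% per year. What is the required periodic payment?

£315,902.38

Level ordinary annuity; solve PV = PMT × [(1 − (1+r)^−n)/r] for PMT.
Periodic rate r = 0.134 per year.
With n = 15: PMT = 2,000,000 / ([(1 − (1+r)^−n)/r]) = £315,902.38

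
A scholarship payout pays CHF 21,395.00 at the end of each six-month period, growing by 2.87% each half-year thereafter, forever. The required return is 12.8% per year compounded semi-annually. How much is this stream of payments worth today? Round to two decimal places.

Periodic rate r = 0.128/2 per half-year.
Growing perpetuity (Gordon): PV = PMT₁ / (r − g) = 21,395 / (r − 0.0287) = CHF 606,090.65.

CHF 606,090.65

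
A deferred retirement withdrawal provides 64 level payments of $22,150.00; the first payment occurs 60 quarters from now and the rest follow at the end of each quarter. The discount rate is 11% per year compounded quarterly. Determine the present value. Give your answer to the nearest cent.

Ordinary annuity of 64 payments, first payment at period 60.
Periodic rate r = 0.11/4 per quarter; n is counted in quarters.
The ordinary-annuity PV formula values the stream one period before the first payment (period 59); discount that back 59 periods:
PV₀ = 22,150 × [1 − (1+r)^−64] / r × (1+r)^−59 = $133,888.73

$133,888.73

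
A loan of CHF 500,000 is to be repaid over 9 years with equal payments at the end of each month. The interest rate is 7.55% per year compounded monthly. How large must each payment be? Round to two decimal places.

CHF 6,393.33

Level ordinary annuity; solve PV = PMT × [(1 − (1+r)^−n)/r] for PMT.
Periodic rate r = 0.0755/12 per month; n is counted in months.
With n = 108: PMT = 500,000 / ([(1 − (1+r)^−n)/r]) = CHF 6,393.33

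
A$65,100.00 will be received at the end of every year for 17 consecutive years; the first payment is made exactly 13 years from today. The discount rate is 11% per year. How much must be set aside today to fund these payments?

Ordinary annuity of 17 payments, first payment at period 13.
Periodic rate r = 0.11 per year.
The ordinary-annuity PV formula values the stream one period before the first payment (period 12); discount that back 12 periods:
PV₀ = 65,100 × [1 − (1+r)^−17] / r × (1+r)^−12 = A$140,469.76

A$140,469.76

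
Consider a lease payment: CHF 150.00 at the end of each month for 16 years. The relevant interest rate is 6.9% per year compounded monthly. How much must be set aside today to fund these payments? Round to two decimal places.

CHF 17,410.64

This is an ordinary annuity: 192 payments of CHF 150.00 at the end of each month.
Periodic rate r = 0.069/12 per month; n is counted in months.
PV = PMT × [(1 − (1+r)^−n)/r] = 150 × [1 − (1+r)^−192] / r = CHF 17,410.64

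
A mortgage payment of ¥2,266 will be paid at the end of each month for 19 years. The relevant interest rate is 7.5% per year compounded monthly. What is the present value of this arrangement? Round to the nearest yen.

¥274,974

This is an ordinary annuity: 228 payments of ¥2,266 at the end of each month.
Periodic rate r = 0.075/12 per month; n is counted in months.
PV = PMT × [(1 − (1+r)^−n)/r] = 2,266 × [1 − (1+r)^−228] / r = ¥274,974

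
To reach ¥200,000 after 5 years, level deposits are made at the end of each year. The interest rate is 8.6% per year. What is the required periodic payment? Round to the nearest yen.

Level ordinary annuity; solve FV = PMT × [((1+r)^n − 1)/r] for PMT.
Periodic rate r = 0.086 per year.
With n = 5: PMT = 200,000 / ([((1+r)^n − 1)/r]) = ¥33,686

¥33,686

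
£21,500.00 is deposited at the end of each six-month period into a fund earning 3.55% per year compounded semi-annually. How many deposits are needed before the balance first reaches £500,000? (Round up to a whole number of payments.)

Periodic rate r = 0.0355/2 per half-year; n is counted in half-years.
Ordinary annuity FV: 500,000 = 21,500 × [((1+r)^n − 1)/r].
(1+r)^n = 1 + 500,000 × r / 21,500, so n = ln(1 + 500,000·r/21,500) / ln(1+r) = 19.64.
Round up to a whole number of payments: n = 20.

20 payments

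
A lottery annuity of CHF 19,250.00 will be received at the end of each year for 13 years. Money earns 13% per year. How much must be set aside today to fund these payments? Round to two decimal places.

This is an ordinary annuity: 13 payments of CHF 19,250.00 at the end of each year.
Periodic rate r = 0.13 per year.
PV = PMT × [(1 − (1+r)^−n)/r] = 19,250 × [1 − (1+r)^−13] / r = CHF 117,844.87

CHF 117,844.87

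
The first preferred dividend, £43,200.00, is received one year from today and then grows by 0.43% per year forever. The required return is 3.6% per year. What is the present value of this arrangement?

£1,362,776.03

Periodic rate r = 0.036 per year.
Growing perpetuity (Gordon): PV = PMT₁ / (r − g) = 43,200 / (r − 0.0043) = £1,362,776.03.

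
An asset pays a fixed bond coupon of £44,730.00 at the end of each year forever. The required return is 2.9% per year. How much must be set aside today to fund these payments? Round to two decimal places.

Periodic rate r = 0.029 per year.
Level perpetuity: PV = PMT / r = 44,730 / (0.029) = £1,542,413.79.

£1,542,413.79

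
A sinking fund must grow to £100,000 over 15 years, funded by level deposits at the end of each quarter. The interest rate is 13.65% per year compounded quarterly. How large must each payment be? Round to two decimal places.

Level ordinary annuity; solve FV = PMT × [((1+r)^n − 1)/r] for PMT.
Periodic rate r = 0.1365/4 per quarter; n is counted in quarters.
With n = 60: PMT = 100,000 / ([((1+r)^n − 1)/r]) = £525.95

£525.95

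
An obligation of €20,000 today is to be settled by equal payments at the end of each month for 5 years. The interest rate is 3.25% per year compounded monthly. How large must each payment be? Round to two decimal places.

€361.60

Level ordinary annuity; solve PV = PMT × [(1 − (1+r)^−n)/r] for PMT.
Periodic rate r = 0.0325/12 per month; n is counted in months.
With n = 60: PMT = 20,000 / ([(1 − (1+r)^−n)/r]) = €361.60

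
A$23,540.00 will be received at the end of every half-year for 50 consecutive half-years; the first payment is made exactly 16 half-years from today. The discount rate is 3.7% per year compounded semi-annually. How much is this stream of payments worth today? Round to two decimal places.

A$580,022.58

Ordinary annuity of 50 payments, first payment at period 16.
Periodic rate r = 0.037/2 per half-year; n is counted in half-years.
The ordinary-annuity PV formula values the stream one period before the first payment (period 15); discount that back 15 periods:
PV₀ = 23,540 × [1 − (1+r)^−50] / r × (1+r)^−15 = A$580,022.58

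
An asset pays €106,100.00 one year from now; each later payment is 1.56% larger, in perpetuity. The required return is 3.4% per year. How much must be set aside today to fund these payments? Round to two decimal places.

€5,766,304.35

Periodic rate r = 0.034 per year.
Growing perpetuity (Gordon): PV = PMT₁ / (r − g) = 106,100 / (r − 0.0156) = €5,766,304.35.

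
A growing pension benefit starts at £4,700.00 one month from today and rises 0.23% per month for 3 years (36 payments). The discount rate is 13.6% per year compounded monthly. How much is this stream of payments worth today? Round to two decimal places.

£143,615.23

Periodic rate r = 0.136/12 per month; n is counted in months.
Growing ordinary annuity: PV = PMT₁ × [1 − ((1+g)/(1+r))^n] / (r − g) = 4,700 × [1 − ((1+0.0023)/(1+r))^36] / (r − 0.0023) = £143,615.23.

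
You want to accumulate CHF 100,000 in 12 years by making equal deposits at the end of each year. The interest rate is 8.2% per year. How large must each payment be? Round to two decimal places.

Level ordinary annuity; solve FV = PMT × [((1+r)^n − 1)/r] for PMT.
Periodic rate r = 0.082 per year.
With n = 12: PMT = 100,000 / ([((1+r)^n − 1)/r]) = CHF 5,207.33

CHF 5,207.33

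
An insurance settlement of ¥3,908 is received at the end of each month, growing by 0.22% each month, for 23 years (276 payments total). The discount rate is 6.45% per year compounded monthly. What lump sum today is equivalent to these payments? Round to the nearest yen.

Periodic rate r = 0.0645/12 per month; n is counted in months.
Growing ordinary annuity: PV = PMT₁ × [1 − ((1+g)/(1+r))^n] / (r − g) = 3,908 × [1 − ((1+0.0022)/(1+r))^276] / (r − 0.0022) = ¥716,735.

¥716,735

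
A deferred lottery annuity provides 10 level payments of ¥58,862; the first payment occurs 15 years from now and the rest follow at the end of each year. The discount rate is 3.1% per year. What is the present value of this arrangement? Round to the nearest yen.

Ordinary annuity of 10 payments, first payment at period 15.
Periodic rate r = 0.031 per year.
The ordinary-annuity PV formula values the stream one period before the first payment (period 14); discount that back 14 periods:
PV₀ = 58,862 × [1 − (1+r)^−10] / r × (1+r)^−14 = ¥325,806

¥325,806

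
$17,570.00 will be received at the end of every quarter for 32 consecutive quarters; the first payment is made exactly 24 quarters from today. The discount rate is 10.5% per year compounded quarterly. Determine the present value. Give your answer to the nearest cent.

$207,864.26

Ordinary annuity of 32 payments, first payment at period 24.
Periodic rate r = 0.105/4 per quarter; n is counted in quarters.
The ordinary-annuity PV formula values the stream one period before the first payment (period 23); discount that back 23 periods:
PV₀ = 17,570 × [1 − (1+r)^−32] / r × (1+r)^−23 = $207,864.26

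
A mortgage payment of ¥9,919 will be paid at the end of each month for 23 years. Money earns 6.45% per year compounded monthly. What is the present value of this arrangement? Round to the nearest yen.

This is an ordinary annuity: 276 payments of ¥9,919 at the end of each month.
Periodic rate r = 0.0645/12 per month; n is counted in months.
PV = PMT × [(1 − (1+r)^−n)/r] = 9,919 × [1 − (1+r)^−276] / r = ¥1,425,115

¥1,425,115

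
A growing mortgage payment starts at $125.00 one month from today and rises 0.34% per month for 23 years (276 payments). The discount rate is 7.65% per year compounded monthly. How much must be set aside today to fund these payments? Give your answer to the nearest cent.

$23,457.66

Periodic rate r = 0.0765/12 per month; n is counted in months.
Growing ordinary annuity: PV = PMT₁ × [1 − ((1+g)/(1+r))^n] / (r − g) = 125 × [1 − ((1+0.0034)/(1+r))^276] / (r − 0.0034) = $23,457.66.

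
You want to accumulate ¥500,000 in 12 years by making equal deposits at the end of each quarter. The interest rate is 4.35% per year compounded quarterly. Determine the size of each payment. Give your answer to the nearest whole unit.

Level ordinary annuity; solve FV = PMT × [((1+r)^n − 1)/r] for PMT.
Periodic rate r = 0.0435/4 per quarter; n is counted in quarters.
With n = 48: PMT = 500,000 / ([((1+r)^n − 1)/r]) = ¥7,989

¥7,989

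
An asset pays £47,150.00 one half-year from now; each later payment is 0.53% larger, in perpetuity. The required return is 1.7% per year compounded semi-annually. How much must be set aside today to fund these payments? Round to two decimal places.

£14,734,375.00

Periodic rate r = 0.017/2 per half-year.
Growing perpetuity (Gordon): PV = PMT₁ / (r − g) = 47,150 / (r − 0.0053) = £14,734,375.00.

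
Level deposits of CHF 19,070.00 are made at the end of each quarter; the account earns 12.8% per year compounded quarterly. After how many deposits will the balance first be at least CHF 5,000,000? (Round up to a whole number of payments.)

Periodic rate r = 0.128/4 per quarter; n is counted in quarters.
Ordinary annuity FV: 5,000,000 = 19,070 × [((1+r)^n − 1)/r].
(1+r)^n = 1 + 5,000,000 × r / 19,070, so n = ln(1 + 5,000,000·r/19,070) / ln(1+r) = 71.10.
Round up to a whole number of payments: n = 72.

72 payments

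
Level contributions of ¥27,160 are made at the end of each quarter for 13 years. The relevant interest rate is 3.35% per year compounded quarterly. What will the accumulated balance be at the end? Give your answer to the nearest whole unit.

¥1,760,730

This is an ordinary annuity: 52 deposits of ¥27,160 at the end of each quarter.
Periodic rate r = 0.0335/4 per quarter; n is counted in quarters.
FV = PMT × [((1+r)^n − 1)/r] = 27,160 × [(1+r)^52 − 1] / r = ¥1,760,730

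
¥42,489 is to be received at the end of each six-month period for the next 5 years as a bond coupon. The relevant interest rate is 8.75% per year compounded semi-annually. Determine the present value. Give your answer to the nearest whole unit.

¥338,279

This is an ordinary annuity: 10 payments of ¥42,489 at the end of each six-month period.
Periodic rate r = 0.0875/2 per half-year; n is counted in half-years.
PV = PMT × [(1 − (1+r)^−n)/r] = 42,489 × [1 − (1+r)^−10] / r = ¥338,279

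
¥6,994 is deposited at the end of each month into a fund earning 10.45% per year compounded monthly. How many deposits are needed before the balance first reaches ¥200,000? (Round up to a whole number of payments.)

26 payments

Periodic rate r = 0.1045/12 per month; n is counted in months.
Ordinary annuity FV: 200,000 = 6,994 × [((1+r)^n − 1)/r].
(1+r)^n = 1 + 200,000 × r / 6,994, so n = ln(1 + 200,000·r/6,994) / ln(1+r) = 25.65.
Round up to a whole number of payments: n = 26.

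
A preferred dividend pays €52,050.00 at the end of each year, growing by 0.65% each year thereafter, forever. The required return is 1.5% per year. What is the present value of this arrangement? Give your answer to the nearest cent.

Periodic rate r = 0.015 per year.
Growing perpetuity (Gordon): PV = PMT₁ / (r − g) = 52,050 / (r − 0.0065) = €6,123,529.41.

€6,123,529.41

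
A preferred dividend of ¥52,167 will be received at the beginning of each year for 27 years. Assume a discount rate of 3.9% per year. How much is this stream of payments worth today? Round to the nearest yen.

This is an annuity due: 27 payments of ¥52,167 at the beginning of each year.
Periodic rate r = 0.039 per year.
PV = PMT × [(1 − (1+r)^−n)/r] × (1+r) = 52,167 × [1 − (1+r)^−27] / r × (1+r) = ¥895,099

¥895,099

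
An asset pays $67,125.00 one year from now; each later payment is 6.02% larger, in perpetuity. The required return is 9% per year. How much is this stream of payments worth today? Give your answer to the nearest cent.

$2,252,516.78

Periodic rate r = 0.09 per year.
Growing perpetuity (Gordon): PV = PMT₁ / (r − g) = 67,125 / (r − 0.0602) = $2,252,516.78.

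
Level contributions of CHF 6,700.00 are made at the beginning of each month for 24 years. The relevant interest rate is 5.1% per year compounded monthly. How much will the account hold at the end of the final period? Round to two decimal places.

CHF 3,786,872.24

This is an annuity due: 288 deposits of CHF 6,700.00 at the beginning of each month.
Periodic rate r = 0.051/12 per month; n is counted in months.
FV = PMT × [((1+r)^n − 1)/r] × (1+r) = 6,700 × [(1+r)^288 − 1] / r × (1+r) = CHF 3,786,872.24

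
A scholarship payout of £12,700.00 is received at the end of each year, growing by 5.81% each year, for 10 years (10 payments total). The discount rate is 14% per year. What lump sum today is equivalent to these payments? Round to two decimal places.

Periodic rate r = 0.14 per year.
Growing ordinary annuity: PV = PMT₁ × [1 − ((1+g)/(1+r))^n] / (r − g) = 12,700 × [1 − ((1+0.0581)/(1+r))^10] / (r − 0.0581) = £81,490.77.

£81,490.77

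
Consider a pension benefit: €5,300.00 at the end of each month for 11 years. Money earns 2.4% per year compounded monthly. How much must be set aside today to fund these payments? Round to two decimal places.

€614,333.49

This is an ordinary annuity: 132 payments of €5,300.00 at the end of each month.
Periodic rate r = 0.024/12 per month; n is counted in months.
PV = PMT × [(1 − (1+r)^−n)/r] = 5,300 × [1 − (1+r)^−132] / r = €614,333.49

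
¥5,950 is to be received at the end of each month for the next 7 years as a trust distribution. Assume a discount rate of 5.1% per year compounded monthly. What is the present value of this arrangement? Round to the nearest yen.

¥419,577

This is an ordinary annuity: 84 payments of ¥5,950 at the end of each month.
Periodic rate r = 0.051/12 per month; n is counted in months.
PV = PMT × [(1 − (1+r)^−n)/r] = 5,950 × [1 − (1+r)^−84] / r = ¥419,577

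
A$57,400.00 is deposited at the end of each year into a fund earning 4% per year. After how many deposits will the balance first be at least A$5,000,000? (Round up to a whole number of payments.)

Periodic rate r = 0.04 per year.
Ordinary annuity FV: 5,000,000 = 57,400 × [((1+r)^n − 1)/r].
(1+r)^n = 1 + 5,000,000 × r / 57,400, so n = ln(1 + 5,000,000·r/57,400) / ln(1+r) = 38.26.
Round up to a whole number of payments: n = 39.

39 payments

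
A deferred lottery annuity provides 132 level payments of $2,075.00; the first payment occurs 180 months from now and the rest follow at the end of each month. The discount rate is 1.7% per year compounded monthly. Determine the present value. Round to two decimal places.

$193,770.02

Ordinary annuity of 132 payments, first payment at period 180.
Periodic rate r = 0.017/12 per month; n is counted in months.
The ordinary-annuity PV formula values the stream one period before the first payment (period 179); discount that back 179 periods:
PV₀ = 2,075 × [1 − (1+r)^−132] / r × (1+r)^−179 = $193,770.02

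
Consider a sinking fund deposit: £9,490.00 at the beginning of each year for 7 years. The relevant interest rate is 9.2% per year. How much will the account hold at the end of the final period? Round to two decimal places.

£95,931.50

This is an annuity due: 7 deposits of £9,490.00 at the beginning of each year.
Periodic rate r = 0.092 per year.
FV = PMT × [((1+r)^n − 1)/r] × (1+r) = 9,490 × [(1+r)^7 − 1] / r × (1+r) = £95,931.50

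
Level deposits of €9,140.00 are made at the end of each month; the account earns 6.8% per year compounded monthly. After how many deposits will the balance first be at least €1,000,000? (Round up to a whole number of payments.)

Periodic rate r = 0.068/12 per month; n is counted in months.
Ordinary annuity FV: 1,000,000 = 9,140 × [((1+r)^n − 1)/r].
(1+r)^n = 1 + 1,000,000 × r / 9,140, so n = ln(1 + 1,000,000·r/9,140) / ln(1+r) = 85.37.
Round up to a whole number of payments: n = 86.

86 payments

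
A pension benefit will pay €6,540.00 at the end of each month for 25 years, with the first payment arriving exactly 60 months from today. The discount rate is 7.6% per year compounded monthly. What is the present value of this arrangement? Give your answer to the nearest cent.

Ordinary annuity of 300 payments, first payment at period 60.
Periodic rate r = 0.076/12 per month; n is counted in months.
The ordinary-annuity PV formula values the stream one period before the first payment (period 59); discount that back 59 periods:
PV₀ = 6,540 × [1 − (1+r)^−300] / r × (1+r)^−59 = €604,443.62

€604,443.62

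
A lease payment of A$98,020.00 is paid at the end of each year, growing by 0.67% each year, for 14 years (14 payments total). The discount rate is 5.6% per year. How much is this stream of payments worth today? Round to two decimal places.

A$970,174.10

Periodic rate r = 0.056 per year.
Growing ordinary annuity: PV = PMT₁ × [1 − ((1+g)/(1+r))^n] / (r − g) = 98,020 × [1 − ((1+0.0067)/(1+r))^14] / (r − 0.0067) = A$970,174.10.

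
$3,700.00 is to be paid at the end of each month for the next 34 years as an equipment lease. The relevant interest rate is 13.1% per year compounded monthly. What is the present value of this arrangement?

$334,892.56

This is an ordinary annuity: 408 payments of $3,700.00 at the end of each month.
Periodic rate r = 0.131/12 per month; n is counted in months.
PV = PMT × [(1 − (1+r)^−n)/r] = 3,700 × [1 − (1+r)^−408] / r = $334,892.56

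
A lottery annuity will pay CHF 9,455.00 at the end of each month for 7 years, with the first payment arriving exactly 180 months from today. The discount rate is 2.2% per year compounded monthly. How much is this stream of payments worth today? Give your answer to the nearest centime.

CHF 529,871.74

Ordinary annuity of 84 payments, first payment at period 180.
Periodic rate r = 0.022/12 per month; n is counted in months.
The ordinary-annuity PV formula values the stream one period before the first payment (period 179); discount that back 179 periods:
PV₀ = 9,455 × [1 − (1+r)^−84] / r × (1+r)^−179 = CHF 529,871.74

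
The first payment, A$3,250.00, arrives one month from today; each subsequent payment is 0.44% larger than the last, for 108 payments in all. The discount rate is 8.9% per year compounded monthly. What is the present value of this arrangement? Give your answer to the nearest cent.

A$298,067.46

Periodic rate r = 0.089/12 per month; n is counted in months.
Growing ordinary annuity: PV = PMT₁ × [1 − ((1+g)/(1+r))^n] / (r − g) = 3,250 × [1 − ((1+0.0044)/(1+r))^108] / (r − 0.0044) = A$298,067.46.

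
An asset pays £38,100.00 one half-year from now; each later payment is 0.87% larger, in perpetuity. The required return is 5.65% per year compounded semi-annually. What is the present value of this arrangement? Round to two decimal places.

Periodic rate r = 0.0565/2 per half-year.
Growing perpetuity (Gordon): PV = PMT₁ / (r − g) = 38,100 / (r − 0.0087) = £1,948,849.10.

£1,948,849.10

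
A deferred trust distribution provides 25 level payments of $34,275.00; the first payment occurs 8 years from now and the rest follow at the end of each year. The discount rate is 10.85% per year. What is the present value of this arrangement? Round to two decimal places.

$141,907.20

Ordinary annuity of 25 payments, first payment at period 8.
Periodic rate r = 0.1085 per year.
The ordinary-annuity PV formula values the stream one period before the first payment (period 7); discount that back 7 periods:
PV₀ = 34,275 × [1 − (1+r)^−25] / r × (1+r)^−7 = $141,907.20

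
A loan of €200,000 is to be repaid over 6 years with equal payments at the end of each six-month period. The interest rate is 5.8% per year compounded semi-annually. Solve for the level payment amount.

€19,972.66

Level ordinary annuity; solve PV = PMT × [(1 − (1+r)^−n)/r] for PMT.
Periodic rate r = 0.058/2 per half-year; n is counted in half-years.
With n = 12: PMT = 200,000 / ([(1 − (1+r)^−n)/r]) = €19,972.66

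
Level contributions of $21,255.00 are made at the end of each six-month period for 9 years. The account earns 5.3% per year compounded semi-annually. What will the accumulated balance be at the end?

$482,253.86

This is an ordinary annuity: 18 deposits of $21,255.00 at the end of each six-month period.
Periodic rate r = 0.053/2 per half-year; n is counted in half-years.
FV = PMT × [((1+r)^n − 1)/r] = 21,255 × [(1+r)^18 − 1] / r = $482,253.86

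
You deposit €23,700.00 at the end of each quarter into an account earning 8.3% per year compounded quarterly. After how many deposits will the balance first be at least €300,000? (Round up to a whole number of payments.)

12 payments

Periodic rate r = 0.083/4 per quarter; n is counted in quarters.
Ordinary annuity FV: 300,000 = 23,700 × [((1+r)^n − 1)/r].
(1+r)^n = 1 + 300,000 × r / 23,700, so n = ln(1 + 300,000·r/23,700) / ln(1+r) = 11.36.
Round up to a whole number of payments: n = 12.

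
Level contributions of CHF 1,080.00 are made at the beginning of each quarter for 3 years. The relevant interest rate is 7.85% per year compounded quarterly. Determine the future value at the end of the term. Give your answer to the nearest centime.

CHF 14,738.22

This is an annuity due: 12 deposits of CHF 1,080.00 at the beginning of each quarter.
Periodic rate r = 0.0785/4 per quarter; n is counted in quarters.
FV = PMT × [((1+r)^n − 1)/r] × (1+r) = 1,080 × [(1+r)^12 − 1] / r × (1+r) = CHF 14,738.22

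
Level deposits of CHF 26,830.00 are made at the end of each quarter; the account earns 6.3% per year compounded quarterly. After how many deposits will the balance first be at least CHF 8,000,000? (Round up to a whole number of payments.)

Periodic rate r = 0.063/4 per quarter; n is counted in quarters.
Ordinary annuity FV: 8,000,000 = 26,830 × [((1+r)^n − 1)/r].
(1+r)^n = 1 + 8,000,000 × r / 26,830, so n = ln(1 + 8,000,000·r/26,830) / ln(1+r) = 111.33.
Round up to a whole number of payments: n = 112.

112 payments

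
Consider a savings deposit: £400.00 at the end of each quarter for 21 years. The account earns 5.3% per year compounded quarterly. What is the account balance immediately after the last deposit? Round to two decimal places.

£61,020.71

This is an ordinary annuity: 84 deposits of £400.00 at the end of each quarter.
Periodic rate r = 0.053/4 per quarter; n is counted in quarters.
FV = PMT × [((1+r)^n − 1)/r] = 400 × [(1+r)^84 − 1] / r = £61,020.71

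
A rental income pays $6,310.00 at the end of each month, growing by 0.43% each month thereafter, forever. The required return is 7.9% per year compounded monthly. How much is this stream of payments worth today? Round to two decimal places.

Periodic rate r = 0.079/12 per month.
Growing perpetuity (Gordon): PV = PMT₁ / (r − g) = 6,310 / (r − 0.0043) = $2,763,503.65.

$2,763,503.65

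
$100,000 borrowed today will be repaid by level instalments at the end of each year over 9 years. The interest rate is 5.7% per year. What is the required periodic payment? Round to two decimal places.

Level ordinary annuity; solve PV = PMT × [(1 − (1+r)^−n)/r] for PMT.
Periodic rate r = 0.057 per year.
With n = 9: PMT = 100,000 / ([(1 − (1+r)^−n)/r]) = $14,510.86

$14,510.86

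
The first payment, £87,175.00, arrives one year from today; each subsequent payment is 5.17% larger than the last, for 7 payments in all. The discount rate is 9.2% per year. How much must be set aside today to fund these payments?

£500,613.45

Periodic rate r = 0.092 per year.
Growing ordinary annuity: PV = PMT₁ × [1 − ((1+g)/(1+r))^n] / (r − g) = 87,175 × [1 − ((1+0.0517)/(1+r))^7] / (r − 0.0517) = £500,613.45.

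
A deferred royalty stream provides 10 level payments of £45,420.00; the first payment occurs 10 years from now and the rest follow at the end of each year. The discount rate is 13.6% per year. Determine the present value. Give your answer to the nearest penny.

£76,383.80

Ordinary annuity of 10 payments, first payment at period 10.
Periodic rate r = 0.136 per year.
The ordinary-annuity PV formula values the stream one period before the first payment (period 9); discount that back 9 periods:
PV₀ = 45,420 × [1 − (1+r)^−10] / r × (1+r)^−9 = £76,383.80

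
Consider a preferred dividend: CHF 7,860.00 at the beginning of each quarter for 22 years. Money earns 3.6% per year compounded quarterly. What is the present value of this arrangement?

CHF 480,650.86

This is an annuity due: 88 payments of CHF 7,860.00 at the beginning of each quarter.
Periodic rate r = 0.036/4 per quarter; n is counted in quarters.
PV = PMT × [(1 − (1+r)^−n)/r] × (1+r) = 7,860 × [1 − (1+r)^−88] / r × (1+r) = CHF 480,650.86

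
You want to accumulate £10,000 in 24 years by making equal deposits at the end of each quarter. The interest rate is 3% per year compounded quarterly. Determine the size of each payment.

£71.50

Level ordinary annuity; solve FV = PMT × [((1+r)^n − 1)/r] for PMT.
Periodic rate r = 0.03/4 per quarter; n is counted in quarters.
With n = 96: PMT = 10,000 / ([((1+r)^n − 1)/r]) = £71.50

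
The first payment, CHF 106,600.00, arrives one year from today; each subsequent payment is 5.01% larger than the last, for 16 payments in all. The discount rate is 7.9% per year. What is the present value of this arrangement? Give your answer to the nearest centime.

Periodic rate r = 0.079 per year.
Growing ordinary annuity: PV = PMT₁ × [1 − ((1+g)/(1+r))^n] / (r − g) = 106,600 × [1 − ((1+0.0501)/(1+r))^16] / (r − 0.0501) = CHF 1,299,632.84.

CHF 1,299,632.84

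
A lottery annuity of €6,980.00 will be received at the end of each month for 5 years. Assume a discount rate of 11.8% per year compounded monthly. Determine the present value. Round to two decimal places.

€315,216.47

This is an ordinary annuity: 60 payments of €6,980.00 at the end of each month.
Periodic rate r = 0.118/12 per month; n is counted in months.
PV = PMT × [(1 − (1+r)^−n)/r] = 6,980 × [1 − (1+r)^−60] / r = €315,216.47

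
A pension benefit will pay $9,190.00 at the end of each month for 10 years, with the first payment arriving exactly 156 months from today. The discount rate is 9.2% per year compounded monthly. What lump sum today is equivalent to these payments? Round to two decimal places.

$220,191.17

Ordinary annuity of 120 payments, first payment at period 156.
Periodic rate r = 0.092/12 per month; n is counted in months.
The ordinary-annuity PV formula values the stream one period before the first payment (period 155); discount that back 155 periods:
PV₀ = 9,190 × [1 − (1+r)^−120] / r × (1+r)^−155 = $220,191.17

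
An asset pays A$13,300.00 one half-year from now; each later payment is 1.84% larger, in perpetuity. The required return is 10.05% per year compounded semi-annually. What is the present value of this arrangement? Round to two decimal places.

A$417,582.42

Periodic rate r = 0.1005/2 per half-year.
Growing perpetuity (Gordon): PV = PMT₁ / (r − g) = 13,300 / (r − 0.0184) = A$417,582.42.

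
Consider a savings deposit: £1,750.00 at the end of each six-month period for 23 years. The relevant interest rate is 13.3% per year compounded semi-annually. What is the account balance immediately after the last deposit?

This is an ordinary annuity: 46 deposits of £1,750.00 at the end of each six-month period.
Periodic rate r = 0.133/2 per half-year; n is counted in half-years.
FV = PMT × [((1+r)^n − 1)/r] = 1,750 × [(1+r)^46 − 1] / r = £482,330.59

£482,330.59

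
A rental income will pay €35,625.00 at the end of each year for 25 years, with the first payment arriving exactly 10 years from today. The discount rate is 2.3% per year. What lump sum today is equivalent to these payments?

€547,335.99

Ordinary annuity of 25 payments, first payment at period 10.
Periodic rate r = 0.023 per year.
The ordinary-annuity PV formula values the stream one period before the first payment (period 9); discount that back 9 periods:
PV₀ = 35,625 × [1 − (1+r)^−25] / r × (1+r)^−9 = €547,335.99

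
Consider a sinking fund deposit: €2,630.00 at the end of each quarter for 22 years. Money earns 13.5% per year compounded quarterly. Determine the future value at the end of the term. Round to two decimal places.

€1,368,339.34

This is an ordinary annuity: 88 deposits of €2,630.00 at the end of each quarter.
Periodic rate r = 0.135/4 per quarter; n is counted in quarters.
FV = PMT × [((1+r)^n − 1)/r] = 2,630 × [(1+r)^88 − 1] / r = €1,368,339.34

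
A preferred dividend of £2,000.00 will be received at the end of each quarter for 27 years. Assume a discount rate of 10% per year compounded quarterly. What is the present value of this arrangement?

£74,442.08

This is an ordinary annuity: 108 payments of £2,000.00 at the end of each quarter.
Periodic rate r = 0.1/4 per quarter; n is counted in quarters.
PV = PMT × [(1 − (1+r)^−n)/r] = 2,000 × [1 − (1+r)^−108] / r = £74,442.08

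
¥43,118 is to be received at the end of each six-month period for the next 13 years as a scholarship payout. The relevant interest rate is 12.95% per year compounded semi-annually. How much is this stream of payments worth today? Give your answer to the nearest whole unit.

¥535,604

This is an ordinary annuity: 26 payments of ¥43,118 at the end of each six-month period.
Periodic rate r = 0.1295/2 per half-year; n is counted in half-years.
PV = PMT × [(1 − (1+r)^−n)/r] = 43,118 × [1 − (1+r)^−26] / r = ¥535,604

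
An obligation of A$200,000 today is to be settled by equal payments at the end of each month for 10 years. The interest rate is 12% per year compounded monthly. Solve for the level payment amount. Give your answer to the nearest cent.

A$2,869.42

Level ordinary annuity; solve PV = PMT × [(1 − (1+r)^−n)/r] for PMT.
Periodic rate r = 0.12/12 per month; n is counted in months.
With n = 120: PMT = 200,000 / ([(1 − (1+r)^−n)/r]) = A$2,869.42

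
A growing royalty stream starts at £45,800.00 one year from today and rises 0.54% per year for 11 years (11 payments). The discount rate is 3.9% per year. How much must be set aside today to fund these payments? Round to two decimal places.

Periodic rate r = 0.039 per year.
Growing ordinary annuity: PV = PMT₁ × [1 − ((1+g)/(1+r))^n] / (r − g) = 45,800 × [1 − ((1+0.0054)/(1+r))^11] / (r − 0.0054) = £413,621.70.

£413,621.70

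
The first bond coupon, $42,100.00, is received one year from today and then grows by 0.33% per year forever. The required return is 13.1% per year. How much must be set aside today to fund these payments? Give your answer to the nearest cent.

$329,678.94

Periodic rate r = 0.131 per year.
Growing perpetuity (Gordon): PV = PMT₁ / (r − g) = 42,100 / (r − 0.0033) = $329,678.94.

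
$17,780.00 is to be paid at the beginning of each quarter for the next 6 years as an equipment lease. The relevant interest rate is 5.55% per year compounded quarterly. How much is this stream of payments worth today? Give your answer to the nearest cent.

This is an annuity due: 24 payments of $17,780.00 at the beginning of each quarter.
Periodic rate r = 0.0555/4 per quarter; n is counted in quarters.
PV = PMT × [(1 − (1+r)^−n)/r] × (1+r) = 17,780 × [1 − (1+r)^−24] / r × (1+r) = $365,844.14

$365,844.14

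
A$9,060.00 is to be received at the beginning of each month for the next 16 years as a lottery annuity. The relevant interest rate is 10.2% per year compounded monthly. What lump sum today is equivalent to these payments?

This is an annuity due: 192 payments of A$9,060.00 at the beginning of each month.
Periodic rate r = 0.102/12 per month; n is counted in months.
PV = PMT × [(1 − (1+r)^−n)/r] × (1+r) = 9,060 × [1 − (1+r)^−192] / r × (1+r) = A$863,295.47

A$863,295.47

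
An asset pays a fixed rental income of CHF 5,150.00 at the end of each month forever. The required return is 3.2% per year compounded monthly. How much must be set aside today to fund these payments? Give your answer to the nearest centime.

CHF 1,931,250.00

Periodic rate r = 0.032/12 per month.
Level perpetuity: PV = PMT / r = 5,150 / (0.032/12) = CHF 1,931,250.00.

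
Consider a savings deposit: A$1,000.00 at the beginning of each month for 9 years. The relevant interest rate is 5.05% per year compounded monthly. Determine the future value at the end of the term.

A$136,942.31

This is an annuity due: 108 deposits of A$1,000.00 at the beginning of each month.
Periodic rate r = 0.0505/12 per month; n is counted in months.
FV = PMT × [((1+r)^n − 1)/r] × (1+r) = 1,000 × [(1+r)^108 − 1] / r × (1+r) = A$136,942.31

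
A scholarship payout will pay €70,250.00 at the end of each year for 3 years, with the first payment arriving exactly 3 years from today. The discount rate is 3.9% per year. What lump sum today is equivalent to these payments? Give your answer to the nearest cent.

Ordinary annuity of 3 payments, first payment at period 3.
Periodic rate r = 0.039 per year.
The ordinary-annuity PV formula values the stream one period before the first payment (period 2); discount that back 2 periods:
PV₀ = 70,250 × [1 − (1+r)^−3] / r × (1+r)^−2 = €180,932.78

€180,932.78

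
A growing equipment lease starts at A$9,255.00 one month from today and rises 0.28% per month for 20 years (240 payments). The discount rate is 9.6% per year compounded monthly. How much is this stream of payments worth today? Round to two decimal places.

A$1,265,428.44

Periodic rate r = 0.096/12 per month; n is counted in months.
Growing ordinary annuity: PV = PMT₁ × [1 − ((1+g)/(1+r))^n] / (r − g) = 9,255 × [1 − ((1+0.0028)/(1+r))^240] / (r − 0.0028) = A$1,265,428.44.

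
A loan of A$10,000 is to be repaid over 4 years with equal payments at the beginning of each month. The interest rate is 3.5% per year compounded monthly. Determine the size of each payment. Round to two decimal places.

Level annuity due; solve PV = PMT × [(1 − (1+r)^−n)/r] × (1+r) for PMT.
Periodic rate r = 0.035/12 per month; n is counted in months.
With n = 48: PMT = 10,000 / ([(1 − (1+r)^−n)/r] × (1+r)) = A$222.91

A$222.91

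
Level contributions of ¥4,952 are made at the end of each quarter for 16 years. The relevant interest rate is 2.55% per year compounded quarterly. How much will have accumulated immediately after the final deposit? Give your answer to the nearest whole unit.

This is an ordinary annuity: 64 deposits of ¥4,952 at the end of each quarter.
Periodic rate r = 0.0255/4 per quarter; n is counted in quarters.
FV = PMT × [((1+r)^n − 1)/r] = 4,952 × [(1+r)^64 − 1] / r = ¥389,838

¥389,838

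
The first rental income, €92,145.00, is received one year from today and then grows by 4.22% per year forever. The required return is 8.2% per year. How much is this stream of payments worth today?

Periodic rate r = 0.082 per year.
Growing perpetuity (Gordon): PV = PMT₁ / (r − g) = 92,145 / (r − 0.0422) = €2,315,201.01.

€2,315,201.01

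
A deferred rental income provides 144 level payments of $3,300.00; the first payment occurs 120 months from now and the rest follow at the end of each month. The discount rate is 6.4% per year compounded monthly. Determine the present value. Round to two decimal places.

Ordinary annuity of 144 payments, first payment at period 120.
Periodic rate r = 0.064/12 per month; n is counted in months.
The ordinary-annuity PV formula values the stream one period before the first payment (period 119); discount that back 119 periods:
PV₀ = 3,300 × [1 − (1+r)^−144] / r × (1+r)^−119 = $175,816.76

$175,816.76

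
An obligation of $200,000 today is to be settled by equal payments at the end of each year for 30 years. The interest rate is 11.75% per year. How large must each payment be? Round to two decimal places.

Level ordinary annuity; solve PV = PMT × [(1 − (1+r)^−n)/r] for PMT.
Periodic rate r = 0.1175 per year.
With n = 30: PMT = 200,000 / ([(1 − (1+r)^−n)/r]) = $24,369.81

$24,369.81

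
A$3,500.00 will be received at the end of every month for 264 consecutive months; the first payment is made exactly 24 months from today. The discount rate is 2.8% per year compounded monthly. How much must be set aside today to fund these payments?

A$653,292.88

Ordinary annuity of 264 payments, first payment at period 24.
Periodic rate r = 0.028/12 per month; n is counted in months.
The ordinary-annuity PV formula values the stream one period before the first payment (period 23); discount that back 23 periods:
PV₀ = 3,500 × [1 − (1+r)^−264] / r × (1+r)^−23 = A$653,292.88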